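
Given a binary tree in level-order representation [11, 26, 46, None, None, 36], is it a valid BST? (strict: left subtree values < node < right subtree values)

Level-order array: [11, 26, 46, None, None, 36]
Validate using subtree bounds (lo, hi): at each node, require lo < value < hi,
then recurse left with hi=value and right with lo=value.
Preorder trace (stopping at first violation):
  at node 11 with bounds (-inf, +inf): OK
  at node 26 with bounds (-inf, 11): VIOLATION
Node 26 violates its bound: not (-inf < 26 < 11).
Result: Not a valid BST


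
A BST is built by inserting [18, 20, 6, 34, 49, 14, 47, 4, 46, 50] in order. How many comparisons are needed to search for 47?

Search path for 47: 18 -> 20 -> 34 -> 49 -> 47
Found: True
Comparisons: 5


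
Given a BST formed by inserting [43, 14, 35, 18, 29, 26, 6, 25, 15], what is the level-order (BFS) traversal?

Tree insertion order: [43, 14, 35, 18, 29, 26, 6, 25, 15]
Tree (level-order array): [43, 14, None, 6, 35, None, None, 18, None, 15, 29, None, None, 26, None, 25]
BFS from the root, enqueuing left then right child of each popped node:
  queue [43] -> pop 43, enqueue [14], visited so far: [43]
  queue [14] -> pop 14, enqueue [6, 35], visited so far: [43, 14]
  queue [6, 35] -> pop 6, enqueue [none], visited so far: [43, 14, 6]
  queue [35] -> pop 35, enqueue [18], visited so far: [43, 14, 6, 35]
  queue [18] -> pop 18, enqueue [15, 29], visited so far: [43, 14, 6, 35, 18]
  queue [15, 29] -> pop 15, enqueue [none], visited so far: [43, 14, 6, 35, 18, 15]
  queue [29] -> pop 29, enqueue [26], visited so far: [43, 14, 6, 35, 18, 15, 29]
  queue [26] -> pop 26, enqueue [25], visited so far: [43, 14, 6, 35, 18, 15, 29, 26]
  queue [25] -> pop 25, enqueue [none], visited so far: [43, 14, 6, 35, 18, 15, 29, 26, 25]
Result: [43, 14, 6, 35, 18, 15, 29, 26, 25]


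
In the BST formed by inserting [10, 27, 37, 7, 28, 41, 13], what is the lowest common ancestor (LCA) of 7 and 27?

Tree insertion order: [10, 27, 37, 7, 28, 41, 13]
Tree (level-order array): [10, 7, 27, None, None, 13, 37, None, None, 28, 41]
In a BST, the LCA of p=7, q=27 is the first node v on the
root-to-leaf path with p <= v <= q (go left if both < v, right if both > v).
Walk from root:
  at 10: 7 <= 10 <= 27, this is the LCA
LCA = 10


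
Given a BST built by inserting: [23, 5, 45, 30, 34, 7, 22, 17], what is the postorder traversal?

Tree insertion order: [23, 5, 45, 30, 34, 7, 22, 17]
Tree (level-order array): [23, 5, 45, None, 7, 30, None, None, 22, None, 34, 17]
Postorder traversal: [17, 22, 7, 5, 34, 30, 45, 23]


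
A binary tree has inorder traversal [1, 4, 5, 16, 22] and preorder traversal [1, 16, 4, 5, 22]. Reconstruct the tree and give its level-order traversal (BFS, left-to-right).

Inorder:  [1, 4, 5, 16, 22]
Preorder: [1, 16, 4, 5, 22]
Algorithm: preorder visits root first, so consume preorder in order;
for each root, split the current inorder slice at that value into
left-subtree inorder and right-subtree inorder, then recurse.
Recursive splits:
  root=1; inorder splits into left=[], right=[4, 5, 16, 22]
  root=16; inorder splits into left=[4, 5], right=[22]
  root=4; inorder splits into left=[], right=[5]
  root=5; inorder splits into left=[], right=[]
  root=22; inorder splits into left=[], right=[]
Reconstructed level-order: [1, 16, 4, 22, 5]


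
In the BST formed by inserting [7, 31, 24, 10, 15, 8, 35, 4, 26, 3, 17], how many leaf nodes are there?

Tree built from: [7, 31, 24, 10, 15, 8, 35, 4, 26, 3, 17]
Tree (level-order array): [7, 4, 31, 3, None, 24, 35, None, None, 10, 26, None, None, 8, 15, None, None, None, None, None, 17]
Rule: A leaf has 0 children.
Per-node child counts:
  node 7: 2 child(ren)
  node 4: 1 child(ren)
  node 3: 0 child(ren)
  node 31: 2 child(ren)
  node 24: 2 child(ren)
  node 10: 2 child(ren)
  node 8: 0 child(ren)
  node 15: 1 child(ren)
  node 17: 0 child(ren)
  node 26: 0 child(ren)
  node 35: 0 child(ren)
Matching nodes: [3, 8, 17, 26, 35]
Count of leaf nodes: 5


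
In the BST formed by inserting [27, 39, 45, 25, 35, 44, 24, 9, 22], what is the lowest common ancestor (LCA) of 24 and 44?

Tree insertion order: [27, 39, 45, 25, 35, 44, 24, 9, 22]
Tree (level-order array): [27, 25, 39, 24, None, 35, 45, 9, None, None, None, 44, None, None, 22]
In a BST, the LCA of p=24, q=44 is the first node v on the
root-to-leaf path with p <= v <= q (go left if both < v, right if both > v).
Walk from root:
  at 27: 24 <= 27 <= 44, this is the LCA
LCA = 27


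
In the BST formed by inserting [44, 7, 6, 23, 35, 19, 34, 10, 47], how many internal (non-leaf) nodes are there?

Tree built from: [44, 7, 6, 23, 35, 19, 34, 10, 47]
Tree (level-order array): [44, 7, 47, 6, 23, None, None, None, None, 19, 35, 10, None, 34]
Rule: An internal node has at least one child.
Per-node child counts:
  node 44: 2 child(ren)
  node 7: 2 child(ren)
  node 6: 0 child(ren)
  node 23: 2 child(ren)
  node 19: 1 child(ren)
  node 10: 0 child(ren)
  node 35: 1 child(ren)
  node 34: 0 child(ren)
  node 47: 0 child(ren)
Matching nodes: [44, 7, 23, 19, 35]
Count of internal (non-leaf) nodes: 5


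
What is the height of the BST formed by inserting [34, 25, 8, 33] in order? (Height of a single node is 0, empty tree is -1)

Insertion order: [34, 25, 8, 33]
Tree (level-order array): [34, 25, None, 8, 33]
Compute height bottom-up (empty subtree = -1):
  height(8) = 1 + max(-1, -1) = 0
  height(33) = 1 + max(-1, -1) = 0
  height(25) = 1 + max(0, 0) = 1
  height(34) = 1 + max(1, -1) = 2
Height = 2


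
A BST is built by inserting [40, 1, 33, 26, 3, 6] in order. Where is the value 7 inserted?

Starting tree (level order): [40, 1, None, None, 33, 26, None, 3, None, None, 6]
Insertion path: 40 -> 1 -> 33 -> 26 -> 3 -> 6
Result: insert 7 as right child of 6
Final tree (level order): [40, 1, None, None, 33, 26, None, 3, None, None, 6, None, 7]


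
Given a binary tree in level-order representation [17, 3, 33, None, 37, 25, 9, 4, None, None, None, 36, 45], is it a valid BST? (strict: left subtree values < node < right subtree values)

Level-order array: [17, 3, 33, None, 37, 25, 9, 4, None, None, None, 36, 45]
Validate using subtree bounds (lo, hi): at each node, require lo < value < hi,
then recurse left with hi=value and right with lo=value.
Preorder trace (stopping at first violation):
  at node 17 with bounds (-inf, +inf): OK
  at node 3 with bounds (-inf, 17): OK
  at node 37 with bounds (3, 17): VIOLATION
Node 37 violates its bound: not (3 < 37 < 17).
Result: Not a valid BST


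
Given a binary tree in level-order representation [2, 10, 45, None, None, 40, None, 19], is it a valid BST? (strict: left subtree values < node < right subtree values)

Level-order array: [2, 10, 45, None, None, 40, None, 19]
Validate using subtree bounds (lo, hi): at each node, require lo < value < hi,
then recurse left with hi=value and right with lo=value.
Preorder trace (stopping at first violation):
  at node 2 with bounds (-inf, +inf): OK
  at node 10 with bounds (-inf, 2): VIOLATION
Node 10 violates its bound: not (-inf < 10 < 2).
Result: Not a valid BST


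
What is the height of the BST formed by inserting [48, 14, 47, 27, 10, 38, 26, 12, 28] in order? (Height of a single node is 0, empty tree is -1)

Insertion order: [48, 14, 47, 27, 10, 38, 26, 12, 28]
Tree (level-order array): [48, 14, None, 10, 47, None, 12, 27, None, None, None, 26, 38, None, None, 28]
Compute height bottom-up (empty subtree = -1):
  height(12) = 1 + max(-1, -1) = 0
  height(10) = 1 + max(-1, 0) = 1
  height(26) = 1 + max(-1, -1) = 0
  height(28) = 1 + max(-1, -1) = 0
  height(38) = 1 + max(0, -1) = 1
  height(27) = 1 + max(0, 1) = 2
  height(47) = 1 + max(2, -1) = 3
  height(14) = 1 + max(1, 3) = 4
  height(48) = 1 + max(4, -1) = 5
Height = 5


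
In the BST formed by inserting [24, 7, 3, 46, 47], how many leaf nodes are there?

Tree built from: [24, 7, 3, 46, 47]
Tree (level-order array): [24, 7, 46, 3, None, None, 47]
Rule: A leaf has 0 children.
Per-node child counts:
  node 24: 2 child(ren)
  node 7: 1 child(ren)
  node 3: 0 child(ren)
  node 46: 1 child(ren)
  node 47: 0 child(ren)
Matching nodes: [3, 47]
Count of leaf nodes: 2


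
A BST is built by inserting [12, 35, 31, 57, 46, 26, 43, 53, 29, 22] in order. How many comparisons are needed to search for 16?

Search path for 16: 12 -> 35 -> 31 -> 26 -> 22
Found: False
Comparisons: 5


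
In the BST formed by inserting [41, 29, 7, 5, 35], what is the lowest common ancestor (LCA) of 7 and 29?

Tree insertion order: [41, 29, 7, 5, 35]
Tree (level-order array): [41, 29, None, 7, 35, 5]
In a BST, the LCA of p=7, q=29 is the first node v on the
root-to-leaf path with p <= v <= q (go left if both < v, right if both > v).
Walk from root:
  at 41: both 7 and 29 < 41, go left
  at 29: 7 <= 29 <= 29, this is the LCA
LCA = 29


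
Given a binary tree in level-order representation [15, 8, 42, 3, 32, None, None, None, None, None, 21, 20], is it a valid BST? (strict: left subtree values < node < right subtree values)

Level-order array: [15, 8, 42, 3, 32, None, None, None, None, None, 21, 20]
Validate using subtree bounds (lo, hi): at each node, require lo < value < hi,
then recurse left with hi=value and right with lo=value.
Preorder trace (stopping at first violation):
  at node 15 with bounds (-inf, +inf): OK
  at node 8 with bounds (-inf, 15): OK
  at node 3 with bounds (-inf, 8): OK
  at node 32 with bounds (8, 15): VIOLATION
Node 32 violates its bound: not (8 < 32 < 15).
Result: Not a valid BST


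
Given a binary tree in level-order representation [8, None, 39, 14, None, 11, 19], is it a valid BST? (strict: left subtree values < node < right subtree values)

Level-order array: [8, None, 39, 14, None, 11, 19]
Validate using subtree bounds (lo, hi): at each node, require lo < value < hi,
then recurse left with hi=value and right with lo=value.
Preorder trace (stopping at first violation):
  at node 8 with bounds (-inf, +inf): OK
  at node 39 with bounds (8, +inf): OK
  at node 14 with bounds (8, 39): OK
  at node 11 with bounds (8, 14): OK
  at node 19 with bounds (14, 39): OK
No violation found at any node.
Result: Valid BST


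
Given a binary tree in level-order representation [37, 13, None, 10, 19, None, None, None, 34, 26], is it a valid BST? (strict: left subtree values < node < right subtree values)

Level-order array: [37, 13, None, 10, 19, None, None, None, 34, 26]
Validate using subtree bounds (lo, hi): at each node, require lo < value < hi,
then recurse left with hi=value and right with lo=value.
Preorder trace (stopping at first violation):
  at node 37 with bounds (-inf, +inf): OK
  at node 13 with bounds (-inf, 37): OK
  at node 10 with bounds (-inf, 13): OK
  at node 19 with bounds (13, 37): OK
  at node 34 with bounds (19, 37): OK
  at node 26 with bounds (19, 34): OK
No violation found at any node.
Result: Valid BST


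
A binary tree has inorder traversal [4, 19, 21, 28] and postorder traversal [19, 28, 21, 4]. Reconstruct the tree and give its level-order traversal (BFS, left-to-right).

Inorder:   [4, 19, 21, 28]
Postorder: [19, 28, 21, 4]
Algorithm: postorder visits root last, so walk postorder right-to-left;
each value is the root of the current inorder slice — split it at that
value, recurse on the right subtree first, then the left.
Recursive splits:
  root=4; inorder splits into left=[], right=[19, 21, 28]
  root=21; inorder splits into left=[19], right=[28]
  root=28; inorder splits into left=[], right=[]
  root=19; inorder splits into left=[], right=[]
Reconstructed level-order: [4, 21, 19, 28]


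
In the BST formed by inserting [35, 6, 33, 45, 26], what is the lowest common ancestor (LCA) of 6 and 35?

Tree insertion order: [35, 6, 33, 45, 26]
Tree (level-order array): [35, 6, 45, None, 33, None, None, 26]
In a BST, the LCA of p=6, q=35 is the first node v on the
root-to-leaf path with p <= v <= q (go left if both < v, right if both > v).
Walk from root:
  at 35: 6 <= 35 <= 35, this is the LCA
LCA = 35


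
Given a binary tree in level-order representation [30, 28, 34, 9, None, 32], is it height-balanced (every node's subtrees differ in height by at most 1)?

Tree (level-order array): [30, 28, 34, 9, None, 32]
Definition: a tree is height-balanced if, at every node, |h(left) - h(right)| <= 1 (empty subtree has height -1).
Bottom-up per-node check:
  node 9: h_left=-1, h_right=-1, diff=0 [OK], height=0
  node 28: h_left=0, h_right=-1, diff=1 [OK], height=1
  node 32: h_left=-1, h_right=-1, diff=0 [OK], height=0
  node 34: h_left=0, h_right=-1, diff=1 [OK], height=1
  node 30: h_left=1, h_right=1, diff=0 [OK], height=2
All nodes satisfy the balance condition.
Result: Balanced


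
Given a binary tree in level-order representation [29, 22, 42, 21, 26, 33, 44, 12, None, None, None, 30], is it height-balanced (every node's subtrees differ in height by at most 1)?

Tree (level-order array): [29, 22, 42, 21, 26, 33, 44, 12, None, None, None, 30]
Definition: a tree is height-balanced if, at every node, |h(left) - h(right)| <= 1 (empty subtree has height -1).
Bottom-up per-node check:
  node 12: h_left=-1, h_right=-1, diff=0 [OK], height=0
  node 21: h_left=0, h_right=-1, diff=1 [OK], height=1
  node 26: h_left=-1, h_right=-1, diff=0 [OK], height=0
  node 22: h_left=1, h_right=0, diff=1 [OK], height=2
  node 30: h_left=-1, h_right=-1, diff=0 [OK], height=0
  node 33: h_left=0, h_right=-1, diff=1 [OK], height=1
  node 44: h_left=-1, h_right=-1, diff=0 [OK], height=0
  node 42: h_left=1, h_right=0, diff=1 [OK], height=2
  node 29: h_left=2, h_right=2, diff=0 [OK], height=3
All nodes satisfy the balance condition.
Result: Balanced


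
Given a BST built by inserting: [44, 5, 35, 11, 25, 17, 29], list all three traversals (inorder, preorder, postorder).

Tree insertion order: [44, 5, 35, 11, 25, 17, 29]
Tree (level-order array): [44, 5, None, None, 35, 11, None, None, 25, 17, 29]
Inorder (L, root, R): [5, 11, 17, 25, 29, 35, 44]
Preorder (root, L, R): [44, 5, 35, 11, 25, 17, 29]
Postorder (L, R, root): [17, 29, 25, 11, 35, 5, 44]


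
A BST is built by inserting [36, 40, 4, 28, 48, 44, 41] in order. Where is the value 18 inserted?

Starting tree (level order): [36, 4, 40, None, 28, None, 48, None, None, 44, None, 41]
Insertion path: 36 -> 4 -> 28
Result: insert 18 as left child of 28
Final tree (level order): [36, 4, 40, None, 28, None, 48, 18, None, 44, None, None, None, 41]


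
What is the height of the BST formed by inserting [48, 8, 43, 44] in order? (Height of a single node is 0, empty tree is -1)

Insertion order: [48, 8, 43, 44]
Tree (level-order array): [48, 8, None, None, 43, None, 44]
Compute height bottom-up (empty subtree = -1):
  height(44) = 1 + max(-1, -1) = 0
  height(43) = 1 + max(-1, 0) = 1
  height(8) = 1 + max(-1, 1) = 2
  height(48) = 1 + max(2, -1) = 3
Height = 3


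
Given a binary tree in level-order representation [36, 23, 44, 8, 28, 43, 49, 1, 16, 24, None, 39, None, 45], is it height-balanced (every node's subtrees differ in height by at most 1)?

Tree (level-order array): [36, 23, 44, 8, 28, 43, 49, 1, 16, 24, None, 39, None, 45]
Definition: a tree is height-balanced if, at every node, |h(left) - h(right)| <= 1 (empty subtree has height -1).
Bottom-up per-node check:
  node 1: h_left=-1, h_right=-1, diff=0 [OK], height=0
  node 16: h_left=-1, h_right=-1, diff=0 [OK], height=0
  node 8: h_left=0, h_right=0, diff=0 [OK], height=1
  node 24: h_left=-1, h_right=-1, diff=0 [OK], height=0
  node 28: h_left=0, h_right=-1, diff=1 [OK], height=1
  node 23: h_left=1, h_right=1, diff=0 [OK], height=2
  node 39: h_left=-1, h_right=-1, diff=0 [OK], height=0
  node 43: h_left=0, h_right=-1, diff=1 [OK], height=1
  node 45: h_left=-1, h_right=-1, diff=0 [OK], height=0
  node 49: h_left=0, h_right=-1, diff=1 [OK], height=1
  node 44: h_left=1, h_right=1, diff=0 [OK], height=2
  node 36: h_left=2, h_right=2, diff=0 [OK], height=3
All nodes satisfy the balance condition.
Result: Balanced


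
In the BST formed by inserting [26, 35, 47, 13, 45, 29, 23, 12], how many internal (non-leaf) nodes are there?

Tree built from: [26, 35, 47, 13, 45, 29, 23, 12]
Tree (level-order array): [26, 13, 35, 12, 23, 29, 47, None, None, None, None, None, None, 45]
Rule: An internal node has at least one child.
Per-node child counts:
  node 26: 2 child(ren)
  node 13: 2 child(ren)
  node 12: 0 child(ren)
  node 23: 0 child(ren)
  node 35: 2 child(ren)
  node 29: 0 child(ren)
  node 47: 1 child(ren)
  node 45: 0 child(ren)
Matching nodes: [26, 13, 35, 47]
Count of internal (non-leaf) nodes: 4


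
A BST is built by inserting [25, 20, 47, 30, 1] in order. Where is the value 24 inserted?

Starting tree (level order): [25, 20, 47, 1, None, 30]
Insertion path: 25 -> 20
Result: insert 24 as right child of 20
Final tree (level order): [25, 20, 47, 1, 24, 30]


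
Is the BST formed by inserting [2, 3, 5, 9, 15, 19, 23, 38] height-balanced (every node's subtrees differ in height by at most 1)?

Tree (level-order array): [2, None, 3, None, 5, None, 9, None, 15, None, 19, None, 23, None, 38]
Definition: a tree is height-balanced if, at every node, |h(left) - h(right)| <= 1 (empty subtree has height -1).
Bottom-up per-node check:
  node 38: h_left=-1, h_right=-1, diff=0 [OK], height=0
  node 23: h_left=-1, h_right=0, diff=1 [OK], height=1
  node 19: h_left=-1, h_right=1, diff=2 [FAIL (|-1-1|=2 > 1)], height=2
  node 15: h_left=-1, h_right=2, diff=3 [FAIL (|-1-2|=3 > 1)], height=3
  node 9: h_left=-1, h_right=3, diff=4 [FAIL (|-1-3|=4 > 1)], height=4
  node 5: h_left=-1, h_right=4, diff=5 [FAIL (|-1-4|=5 > 1)], height=5
  node 3: h_left=-1, h_right=5, diff=6 [FAIL (|-1-5|=6 > 1)], height=6
  node 2: h_left=-1, h_right=6, diff=7 [FAIL (|-1-6|=7 > 1)], height=7
Node 19 violates the condition: |-1 - 1| = 2 > 1.
Result: Not balanced


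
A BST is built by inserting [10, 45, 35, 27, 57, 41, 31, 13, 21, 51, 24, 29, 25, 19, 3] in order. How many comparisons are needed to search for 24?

Search path for 24: 10 -> 45 -> 35 -> 27 -> 13 -> 21 -> 24
Found: True
Comparisons: 7


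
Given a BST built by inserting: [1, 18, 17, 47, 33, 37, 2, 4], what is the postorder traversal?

Tree insertion order: [1, 18, 17, 47, 33, 37, 2, 4]
Tree (level-order array): [1, None, 18, 17, 47, 2, None, 33, None, None, 4, None, 37]
Postorder traversal: [4, 2, 17, 37, 33, 47, 18, 1]


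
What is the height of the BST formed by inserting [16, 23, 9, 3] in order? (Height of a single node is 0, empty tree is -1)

Insertion order: [16, 23, 9, 3]
Tree (level-order array): [16, 9, 23, 3]
Compute height bottom-up (empty subtree = -1):
  height(3) = 1 + max(-1, -1) = 0
  height(9) = 1 + max(0, -1) = 1
  height(23) = 1 + max(-1, -1) = 0
  height(16) = 1 + max(1, 0) = 2
Height = 2


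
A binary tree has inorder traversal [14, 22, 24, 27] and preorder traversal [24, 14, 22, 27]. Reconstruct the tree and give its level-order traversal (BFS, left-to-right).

Inorder:  [14, 22, 24, 27]
Preorder: [24, 14, 22, 27]
Algorithm: preorder visits root first, so consume preorder in order;
for each root, split the current inorder slice at that value into
left-subtree inorder and right-subtree inorder, then recurse.
Recursive splits:
  root=24; inorder splits into left=[14, 22], right=[27]
  root=14; inorder splits into left=[], right=[22]
  root=22; inorder splits into left=[], right=[]
  root=27; inorder splits into left=[], right=[]
Reconstructed level-order: [24, 14, 27, 22]


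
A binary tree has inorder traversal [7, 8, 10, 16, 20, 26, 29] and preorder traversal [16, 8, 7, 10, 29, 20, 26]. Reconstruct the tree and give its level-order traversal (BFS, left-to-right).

Inorder:  [7, 8, 10, 16, 20, 26, 29]
Preorder: [16, 8, 7, 10, 29, 20, 26]
Algorithm: preorder visits root first, so consume preorder in order;
for each root, split the current inorder slice at that value into
left-subtree inorder and right-subtree inorder, then recurse.
Recursive splits:
  root=16; inorder splits into left=[7, 8, 10], right=[20, 26, 29]
  root=8; inorder splits into left=[7], right=[10]
  root=7; inorder splits into left=[], right=[]
  root=10; inorder splits into left=[], right=[]
  root=29; inorder splits into left=[20, 26], right=[]
  root=20; inorder splits into left=[], right=[26]
  root=26; inorder splits into left=[], right=[]
Reconstructed level-order: [16, 8, 29, 7, 10, 20, 26]


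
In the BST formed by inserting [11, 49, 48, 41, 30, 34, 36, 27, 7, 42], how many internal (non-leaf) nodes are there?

Tree built from: [11, 49, 48, 41, 30, 34, 36, 27, 7, 42]
Tree (level-order array): [11, 7, 49, None, None, 48, None, 41, None, 30, 42, 27, 34, None, None, None, None, None, 36]
Rule: An internal node has at least one child.
Per-node child counts:
  node 11: 2 child(ren)
  node 7: 0 child(ren)
  node 49: 1 child(ren)
  node 48: 1 child(ren)
  node 41: 2 child(ren)
  node 30: 2 child(ren)
  node 27: 0 child(ren)
  node 34: 1 child(ren)
  node 36: 0 child(ren)
  node 42: 0 child(ren)
Matching nodes: [11, 49, 48, 41, 30, 34]
Count of internal (non-leaf) nodes: 6


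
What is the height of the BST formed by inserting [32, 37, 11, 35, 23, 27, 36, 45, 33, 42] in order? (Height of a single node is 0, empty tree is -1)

Insertion order: [32, 37, 11, 35, 23, 27, 36, 45, 33, 42]
Tree (level-order array): [32, 11, 37, None, 23, 35, 45, None, 27, 33, 36, 42]
Compute height bottom-up (empty subtree = -1):
  height(27) = 1 + max(-1, -1) = 0
  height(23) = 1 + max(-1, 0) = 1
  height(11) = 1 + max(-1, 1) = 2
  height(33) = 1 + max(-1, -1) = 0
  height(36) = 1 + max(-1, -1) = 0
  height(35) = 1 + max(0, 0) = 1
  height(42) = 1 + max(-1, -1) = 0
  height(45) = 1 + max(0, -1) = 1
  height(37) = 1 + max(1, 1) = 2
  height(32) = 1 + max(2, 2) = 3
Height = 3


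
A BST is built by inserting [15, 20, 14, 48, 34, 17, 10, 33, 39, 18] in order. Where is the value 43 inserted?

Starting tree (level order): [15, 14, 20, 10, None, 17, 48, None, None, None, 18, 34, None, None, None, 33, 39]
Insertion path: 15 -> 20 -> 48 -> 34 -> 39
Result: insert 43 as right child of 39
Final tree (level order): [15, 14, 20, 10, None, 17, 48, None, None, None, 18, 34, None, None, None, 33, 39, None, None, None, 43]


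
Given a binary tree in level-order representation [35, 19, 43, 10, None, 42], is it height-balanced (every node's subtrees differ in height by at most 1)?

Tree (level-order array): [35, 19, 43, 10, None, 42]
Definition: a tree is height-balanced if, at every node, |h(left) - h(right)| <= 1 (empty subtree has height -1).
Bottom-up per-node check:
  node 10: h_left=-1, h_right=-1, diff=0 [OK], height=0
  node 19: h_left=0, h_right=-1, diff=1 [OK], height=1
  node 42: h_left=-1, h_right=-1, diff=0 [OK], height=0
  node 43: h_left=0, h_right=-1, diff=1 [OK], height=1
  node 35: h_left=1, h_right=1, diff=0 [OK], height=2
All nodes satisfy the balance condition.
Result: Balanced


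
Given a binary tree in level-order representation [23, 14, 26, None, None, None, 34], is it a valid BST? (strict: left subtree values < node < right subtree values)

Level-order array: [23, 14, 26, None, None, None, 34]
Validate using subtree bounds (lo, hi): at each node, require lo < value < hi,
then recurse left with hi=value and right with lo=value.
Preorder trace (stopping at first violation):
  at node 23 with bounds (-inf, +inf): OK
  at node 14 with bounds (-inf, 23): OK
  at node 26 with bounds (23, +inf): OK
  at node 34 with bounds (26, +inf): OK
No violation found at any node.
Result: Valid BST


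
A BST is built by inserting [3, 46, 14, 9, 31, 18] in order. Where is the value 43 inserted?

Starting tree (level order): [3, None, 46, 14, None, 9, 31, None, None, 18]
Insertion path: 3 -> 46 -> 14 -> 31
Result: insert 43 as right child of 31
Final tree (level order): [3, None, 46, 14, None, 9, 31, None, None, 18, 43]


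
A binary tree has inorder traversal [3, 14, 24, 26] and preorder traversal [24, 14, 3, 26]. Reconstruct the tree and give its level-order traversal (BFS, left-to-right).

Inorder:  [3, 14, 24, 26]
Preorder: [24, 14, 3, 26]
Algorithm: preorder visits root first, so consume preorder in order;
for each root, split the current inorder slice at that value into
left-subtree inorder and right-subtree inorder, then recurse.
Recursive splits:
  root=24; inorder splits into left=[3, 14], right=[26]
  root=14; inorder splits into left=[3], right=[]
  root=3; inorder splits into left=[], right=[]
  root=26; inorder splits into left=[], right=[]
Reconstructed level-order: [24, 14, 26, 3]


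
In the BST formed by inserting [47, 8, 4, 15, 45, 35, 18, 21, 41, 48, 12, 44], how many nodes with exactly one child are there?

Tree built from: [47, 8, 4, 15, 45, 35, 18, 21, 41, 48, 12, 44]
Tree (level-order array): [47, 8, 48, 4, 15, None, None, None, None, 12, 45, None, None, 35, None, 18, 41, None, 21, None, 44]
Rule: These are nodes with exactly 1 non-null child.
Per-node child counts:
  node 47: 2 child(ren)
  node 8: 2 child(ren)
  node 4: 0 child(ren)
  node 15: 2 child(ren)
  node 12: 0 child(ren)
  node 45: 1 child(ren)
  node 35: 2 child(ren)
  node 18: 1 child(ren)
  node 21: 0 child(ren)
  node 41: 1 child(ren)
  node 44: 0 child(ren)
  node 48: 0 child(ren)
Matching nodes: [45, 18, 41]
Count of nodes with exactly one child: 3


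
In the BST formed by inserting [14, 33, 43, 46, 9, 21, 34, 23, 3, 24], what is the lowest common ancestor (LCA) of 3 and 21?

Tree insertion order: [14, 33, 43, 46, 9, 21, 34, 23, 3, 24]
Tree (level-order array): [14, 9, 33, 3, None, 21, 43, None, None, None, 23, 34, 46, None, 24]
In a BST, the LCA of p=3, q=21 is the first node v on the
root-to-leaf path with p <= v <= q (go left if both < v, right if both > v).
Walk from root:
  at 14: 3 <= 14 <= 21, this is the LCA
LCA = 14


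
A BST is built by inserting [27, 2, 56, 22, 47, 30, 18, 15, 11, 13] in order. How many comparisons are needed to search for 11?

Search path for 11: 27 -> 2 -> 22 -> 18 -> 15 -> 11
Found: True
Comparisons: 6


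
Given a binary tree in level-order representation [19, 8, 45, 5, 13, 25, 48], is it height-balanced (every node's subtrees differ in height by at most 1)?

Tree (level-order array): [19, 8, 45, 5, 13, 25, 48]
Definition: a tree is height-balanced if, at every node, |h(left) - h(right)| <= 1 (empty subtree has height -1).
Bottom-up per-node check:
  node 5: h_left=-1, h_right=-1, diff=0 [OK], height=0
  node 13: h_left=-1, h_right=-1, diff=0 [OK], height=0
  node 8: h_left=0, h_right=0, diff=0 [OK], height=1
  node 25: h_left=-1, h_right=-1, diff=0 [OK], height=0
  node 48: h_left=-1, h_right=-1, diff=0 [OK], height=0
  node 45: h_left=0, h_right=0, diff=0 [OK], height=1
  node 19: h_left=1, h_right=1, diff=0 [OK], height=2
All nodes satisfy the balance condition.
Result: Balanced


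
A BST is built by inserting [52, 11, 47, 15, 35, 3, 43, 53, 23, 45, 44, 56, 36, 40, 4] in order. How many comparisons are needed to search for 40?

Search path for 40: 52 -> 11 -> 47 -> 15 -> 35 -> 43 -> 36 -> 40
Found: True
Comparisons: 8


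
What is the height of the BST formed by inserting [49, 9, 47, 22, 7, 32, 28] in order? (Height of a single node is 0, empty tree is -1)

Insertion order: [49, 9, 47, 22, 7, 32, 28]
Tree (level-order array): [49, 9, None, 7, 47, None, None, 22, None, None, 32, 28]
Compute height bottom-up (empty subtree = -1):
  height(7) = 1 + max(-1, -1) = 0
  height(28) = 1 + max(-1, -1) = 0
  height(32) = 1 + max(0, -1) = 1
  height(22) = 1 + max(-1, 1) = 2
  height(47) = 1 + max(2, -1) = 3
  height(9) = 1 + max(0, 3) = 4
  height(49) = 1 + max(4, -1) = 5
Height = 5


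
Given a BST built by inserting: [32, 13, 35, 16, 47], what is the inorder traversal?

Tree insertion order: [32, 13, 35, 16, 47]
Tree (level-order array): [32, 13, 35, None, 16, None, 47]
Inorder traversal: [13, 16, 32, 35, 47]


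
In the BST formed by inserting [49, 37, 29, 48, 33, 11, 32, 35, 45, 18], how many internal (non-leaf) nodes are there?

Tree built from: [49, 37, 29, 48, 33, 11, 32, 35, 45, 18]
Tree (level-order array): [49, 37, None, 29, 48, 11, 33, 45, None, None, 18, 32, 35]
Rule: An internal node has at least one child.
Per-node child counts:
  node 49: 1 child(ren)
  node 37: 2 child(ren)
  node 29: 2 child(ren)
  node 11: 1 child(ren)
  node 18: 0 child(ren)
  node 33: 2 child(ren)
  node 32: 0 child(ren)
  node 35: 0 child(ren)
  node 48: 1 child(ren)
  node 45: 0 child(ren)
Matching nodes: [49, 37, 29, 11, 33, 48]
Count of internal (non-leaf) nodes: 6


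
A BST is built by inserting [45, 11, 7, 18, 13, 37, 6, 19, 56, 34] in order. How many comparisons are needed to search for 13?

Search path for 13: 45 -> 11 -> 18 -> 13
Found: True
Comparisons: 4


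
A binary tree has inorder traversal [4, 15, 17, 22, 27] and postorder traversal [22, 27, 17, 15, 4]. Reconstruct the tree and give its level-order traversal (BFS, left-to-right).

Inorder:   [4, 15, 17, 22, 27]
Postorder: [22, 27, 17, 15, 4]
Algorithm: postorder visits root last, so walk postorder right-to-left;
each value is the root of the current inorder slice — split it at that
value, recurse on the right subtree first, then the left.
Recursive splits:
  root=4; inorder splits into left=[], right=[15, 17, 22, 27]
  root=15; inorder splits into left=[], right=[17, 22, 27]
  root=17; inorder splits into left=[], right=[22, 27]
  root=27; inorder splits into left=[22], right=[]
  root=22; inorder splits into left=[], right=[]
Reconstructed level-order: [4, 15, 17, 27, 22]


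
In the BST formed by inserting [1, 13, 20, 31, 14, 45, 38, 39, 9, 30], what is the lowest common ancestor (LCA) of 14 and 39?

Tree insertion order: [1, 13, 20, 31, 14, 45, 38, 39, 9, 30]
Tree (level-order array): [1, None, 13, 9, 20, None, None, 14, 31, None, None, 30, 45, None, None, 38, None, None, 39]
In a BST, the LCA of p=14, q=39 is the first node v on the
root-to-leaf path with p <= v <= q (go left if both < v, right if both > v).
Walk from root:
  at 1: both 14 and 39 > 1, go right
  at 13: both 14 and 39 > 13, go right
  at 20: 14 <= 20 <= 39, this is the LCA
LCA = 20


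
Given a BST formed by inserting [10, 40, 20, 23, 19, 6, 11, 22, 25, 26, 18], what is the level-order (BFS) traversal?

Tree insertion order: [10, 40, 20, 23, 19, 6, 11, 22, 25, 26, 18]
Tree (level-order array): [10, 6, 40, None, None, 20, None, 19, 23, 11, None, 22, 25, None, 18, None, None, None, 26]
BFS from the root, enqueuing left then right child of each popped node:
  queue [10] -> pop 10, enqueue [6, 40], visited so far: [10]
  queue [6, 40] -> pop 6, enqueue [none], visited so far: [10, 6]
  queue [40] -> pop 40, enqueue [20], visited so far: [10, 6, 40]
  queue [20] -> pop 20, enqueue [19, 23], visited so far: [10, 6, 40, 20]
  queue [19, 23] -> pop 19, enqueue [11], visited so far: [10, 6, 40, 20, 19]
  queue [23, 11] -> pop 23, enqueue [22, 25], visited so far: [10, 6, 40, 20, 19, 23]
  queue [11, 22, 25] -> pop 11, enqueue [18], visited so far: [10, 6, 40, 20, 19, 23, 11]
  queue [22, 25, 18] -> pop 22, enqueue [none], visited so far: [10, 6, 40, 20, 19, 23, 11, 22]
  queue [25, 18] -> pop 25, enqueue [26], visited so far: [10, 6, 40, 20, 19, 23, 11, 22, 25]
  queue [18, 26] -> pop 18, enqueue [none], visited so far: [10, 6, 40, 20, 19, 23, 11, 22, 25, 18]
  queue [26] -> pop 26, enqueue [none], visited so far: [10, 6, 40, 20, 19, 23, 11, 22, 25, 18, 26]
Result: [10, 6, 40, 20, 19, 23, 11, 22, 25, 18, 26]


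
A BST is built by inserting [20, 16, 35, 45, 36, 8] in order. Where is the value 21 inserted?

Starting tree (level order): [20, 16, 35, 8, None, None, 45, None, None, 36]
Insertion path: 20 -> 35
Result: insert 21 as left child of 35
Final tree (level order): [20, 16, 35, 8, None, 21, 45, None, None, None, None, 36]


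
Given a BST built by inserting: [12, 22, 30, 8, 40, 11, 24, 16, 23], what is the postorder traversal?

Tree insertion order: [12, 22, 30, 8, 40, 11, 24, 16, 23]
Tree (level-order array): [12, 8, 22, None, 11, 16, 30, None, None, None, None, 24, 40, 23]
Postorder traversal: [11, 8, 16, 23, 24, 40, 30, 22, 12]


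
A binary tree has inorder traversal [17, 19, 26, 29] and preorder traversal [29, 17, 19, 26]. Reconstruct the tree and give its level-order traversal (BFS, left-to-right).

Inorder:  [17, 19, 26, 29]
Preorder: [29, 17, 19, 26]
Algorithm: preorder visits root first, so consume preorder in order;
for each root, split the current inorder slice at that value into
left-subtree inorder and right-subtree inorder, then recurse.
Recursive splits:
  root=29; inorder splits into left=[17, 19, 26], right=[]
  root=17; inorder splits into left=[], right=[19, 26]
  root=19; inorder splits into left=[], right=[26]
  root=26; inorder splits into left=[], right=[]
Reconstructed level-order: [29, 17, 19, 26]


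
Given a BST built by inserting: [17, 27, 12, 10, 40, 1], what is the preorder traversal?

Tree insertion order: [17, 27, 12, 10, 40, 1]
Tree (level-order array): [17, 12, 27, 10, None, None, 40, 1]
Preorder traversal: [17, 12, 10, 1, 27, 40]


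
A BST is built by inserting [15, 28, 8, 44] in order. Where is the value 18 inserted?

Starting tree (level order): [15, 8, 28, None, None, None, 44]
Insertion path: 15 -> 28
Result: insert 18 as left child of 28
Final tree (level order): [15, 8, 28, None, None, 18, 44]


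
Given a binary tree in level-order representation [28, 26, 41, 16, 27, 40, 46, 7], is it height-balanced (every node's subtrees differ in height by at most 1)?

Tree (level-order array): [28, 26, 41, 16, 27, 40, 46, 7]
Definition: a tree is height-balanced if, at every node, |h(left) - h(right)| <= 1 (empty subtree has height -1).
Bottom-up per-node check:
  node 7: h_left=-1, h_right=-1, diff=0 [OK], height=0
  node 16: h_left=0, h_right=-1, diff=1 [OK], height=1
  node 27: h_left=-1, h_right=-1, diff=0 [OK], height=0
  node 26: h_left=1, h_right=0, diff=1 [OK], height=2
  node 40: h_left=-1, h_right=-1, diff=0 [OK], height=0
  node 46: h_left=-1, h_right=-1, diff=0 [OK], height=0
  node 41: h_left=0, h_right=0, diff=0 [OK], height=1
  node 28: h_left=2, h_right=1, diff=1 [OK], height=3
All nodes satisfy the balance condition.
Result: Balanced


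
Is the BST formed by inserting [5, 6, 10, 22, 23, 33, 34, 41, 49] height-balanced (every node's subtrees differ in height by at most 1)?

Tree (level-order array): [5, None, 6, None, 10, None, 22, None, 23, None, 33, None, 34, None, 41, None, 49]
Definition: a tree is height-balanced if, at every node, |h(left) - h(right)| <= 1 (empty subtree has height -1).
Bottom-up per-node check:
  node 49: h_left=-1, h_right=-1, diff=0 [OK], height=0
  node 41: h_left=-1, h_right=0, diff=1 [OK], height=1
  node 34: h_left=-1, h_right=1, diff=2 [FAIL (|-1-1|=2 > 1)], height=2
  node 33: h_left=-1, h_right=2, diff=3 [FAIL (|-1-2|=3 > 1)], height=3
  node 23: h_left=-1, h_right=3, diff=4 [FAIL (|-1-3|=4 > 1)], height=4
  node 22: h_left=-1, h_right=4, diff=5 [FAIL (|-1-4|=5 > 1)], height=5
  node 10: h_left=-1, h_right=5, diff=6 [FAIL (|-1-5|=6 > 1)], height=6
  node 6: h_left=-1, h_right=6, diff=7 [FAIL (|-1-6|=7 > 1)], height=7
  node 5: h_left=-1, h_right=7, diff=8 [FAIL (|-1-7|=8 > 1)], height=8
Node 34 violates the condition: |-1 - 1| = 2 > 1.
Result: Not balanced


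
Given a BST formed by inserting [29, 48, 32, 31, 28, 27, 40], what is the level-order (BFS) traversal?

Tree insertion order: [29, 48, 32, 31, 28, 27, 40]
Tree (level-order array): [29, 28, 48, 27, None, 32, None, None, None, 31, 40]
BFS from the root, enqueuing left then right child of each popped node:
  queue [29] -> pop 29, enqueue [28, 48], visited so far: [29]
  queue [28, 48] -> pop 28, enqueue [27], visited so far: [29, 28]
  queue [48, 27] -> pop 48, enqueue [32], visited so far: [29, 28, 48]
  queue [27, 32] -> pop 27, enqueue [none], visited so far: [29, 28, 48, 27]
  queue [32] -> pop 32, enqueue [31, 40], visited so far: [29, 28, 48, 27, 32]
  queue [31, 40] -> pop 31, enqueue [none], visited so far: [29, 28, 48, 27, 32, 31]
  queue [40] -> pop 40, enqueue [none], visited so far: [29, 28, 48, 27, 32, 31, 40]
Result: [29, 28, 48, 27, 32, 31, 40]


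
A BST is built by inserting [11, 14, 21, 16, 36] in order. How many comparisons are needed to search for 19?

Search path for 19: 11 -> 14 -> 21 -> 16
Found: False
Comparisons: 4


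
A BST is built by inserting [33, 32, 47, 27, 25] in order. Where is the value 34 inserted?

Starting tree (level order): [33, 32, 47, 27, None, None, None, 25]
Insertion path: 33 -> 47
Result: insert 34 as left child of 47
Final tree (level order): [33, 32, 47, 27, None, 34, None, 25]


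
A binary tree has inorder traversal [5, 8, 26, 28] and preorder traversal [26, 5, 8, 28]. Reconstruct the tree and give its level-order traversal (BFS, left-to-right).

Inorder:  [5, 8, 26, 28]
Preorder: [26, 5, 8, 28]
Algorithm: preorder visits root first, so consume preorder in order;
for each root, split the current inorder slice at that value into
left-subtree inorder and right-subtree inorder, then recurse.
Recursive splits:
  root=26; inorder splits into left=[5, 8], right=[28]
  root=5; inorder splits into left=[], right=[8]
  root=8; inorder splits into left=[], right=[]
  root=28; inorder splits into left=[], right=[]
Reconstructed level-order: [26, 5, 28, 8]


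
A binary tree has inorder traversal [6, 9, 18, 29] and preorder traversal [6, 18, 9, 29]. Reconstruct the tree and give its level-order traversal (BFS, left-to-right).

Inorder:  [6, 9, 18, 29]
Preorder: [6, 18, 9, 29]
Algorithm: preorder visits root first, so consume preorder in order;
for each root, split the current inorder slice at that value into
left-subtree inorder and right-subtree inorder, then recurse.
Recursive splits:
  root=6; inorder splits into left=[], right=[9, 18, 29]
  root=18; inorder splits into left=[9], right=[29]
  root=9; inorder splits into left=[], right=[]
  root=29; inorder splits into left=[], right=[]
Reconstructed level-order: [6, 18, 9, 29]


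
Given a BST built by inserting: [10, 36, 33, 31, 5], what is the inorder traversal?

Tree insertion order: [10, 36, 33, 31, 5]
Tree (level-order array): [10, 5, 36, None, None, 33, None, 31]
Inorder traversal: [5, 10, 31, 33, 36]


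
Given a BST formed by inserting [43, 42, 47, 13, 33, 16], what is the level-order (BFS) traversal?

Tree insertion order: [43, 42, 47, 13, 33, 16]
Tree (level-order array): [43, 42, 47, 13, None, None, None, None, 33, 16]
BFS from the root, enqueuing left then right child of each popped node:
  queue [43] -> pop 43, enqueue [42, 47], visited so far: [43]
  queue [42, 47] -> pop 42, enqueue [13], visited so far: [43, 42]
  queue [47, 13] -> pop 47, enqueue [none], visited so far: [43, 42, 47]
  queue [13] -> pop 13, enqueue [33], visited so far: [43, 42, 47, 13]
  queue [33] -> pop 33, enqueue [16], visited so far: [43, 42, 47, 13, 33]
  queue [16] -> pop 16, enqueue [none], visited so far: [43, 42, 47, 13, 33, 16]
Result: [43, 42, 47, 13, 33, 16]


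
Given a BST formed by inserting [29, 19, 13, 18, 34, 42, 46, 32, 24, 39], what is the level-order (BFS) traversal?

Tree insertion order: [29, 19, 13, 18, 34, 42, 46, 32, 24, 39]
Tree (level-order array): [29, 19, 34, 13, 24, 32, 42, None, 18, None, None, None, None, 39, 46]
BFS from the root, enqueuing left then right child of each popped node:
  queue [29] -> pop 29, enqueue [19, 34], visited so far: [29]
  queue [19, 34] -> pop 19, enqueue [13, 24], visited so far: [29, 19]
  queue [34, 13, 24] -> pop 34, enqueue [32, 42], visited so far: [29, 19, 34]
  queue [13, 24, 32, 42] -> pop 13, enqueue [18], visited so far: [29, 19, 34, 13]
  queue [24, 32, 42, 18] -> pop 24, enqueue [none], visited so far: [29, 19, 34, 13, 24]
  queue [32, 42, 18] -> pop 32, enqueue [none], visited so far: [29, 19, 34, 13, 24, 32]
  queue [42, 18] -> pop 42, enqueue [39, 46], visited so far: [29, 19, 34, 13, 24, 32, 42]
  queue [18, 39, 46] -> pop 18, enqueue [none], visited so far: [29, 19, 34, 13, 24, 32, 42, 18]
  queue [39, 46] -> pop 39, enqueue [none], visited so far: [29, 19, 34, 13, 24, 32, 42, 18, 39]
  queue [46] -> pop 46, enqueue [none], visited so far: [29, 19, 34, 13, 24, 32, 42, 18, 39, 46]
Result: [29, 19, 34, 13, 24, 32, 42, 18, 39, 46]
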